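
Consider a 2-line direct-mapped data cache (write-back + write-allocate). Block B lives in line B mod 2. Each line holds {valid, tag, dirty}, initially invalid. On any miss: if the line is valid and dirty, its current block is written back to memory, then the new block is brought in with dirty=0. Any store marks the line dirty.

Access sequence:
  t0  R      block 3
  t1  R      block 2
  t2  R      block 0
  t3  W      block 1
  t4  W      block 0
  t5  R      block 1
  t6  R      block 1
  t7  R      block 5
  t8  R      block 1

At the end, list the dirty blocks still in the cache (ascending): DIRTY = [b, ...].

DIRTY = [0]

0: R B3 → L1 miss [-]
1: R B2 → L0 miss [-]
2: R B0 → L0 miss [-]
3: W B1 → L1 miss [D]
4: W B0 → L0 hit [D]
5: R B1 → L1 hit [D]
6: R B1 → L1 hit [D]
7: R B5 → L1 miss wb→B1 [-]
8: R B1 → L1 miss [-]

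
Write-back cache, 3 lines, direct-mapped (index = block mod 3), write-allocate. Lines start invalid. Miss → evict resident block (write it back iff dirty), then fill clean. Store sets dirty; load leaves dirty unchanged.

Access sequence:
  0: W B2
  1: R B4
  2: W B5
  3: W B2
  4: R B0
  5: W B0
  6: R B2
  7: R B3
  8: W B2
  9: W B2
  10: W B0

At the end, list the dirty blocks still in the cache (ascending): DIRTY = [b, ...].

0: W B2 -> L2 miss  d=D]
1: R B4 -> L1 miss  d=-]
2: W B5 -> L2 miss wb->B2  d=D]
3: W B2 -> L2 miss wb->B5  d=D]
4: R B0 -> L0 miss  d=-]
5: W B0 -> L0 hit  d=D]
6: R B2 -> L2 hit  d=D]
7: R B3 -> L0 miss wb->B0  d=-]
8: W B2 -> L2 hit  d=D]
9: W B2 -> L2 hit  d=D]
10: W B0 -> L0 miss  d=D]

DIRTY = [0, 2]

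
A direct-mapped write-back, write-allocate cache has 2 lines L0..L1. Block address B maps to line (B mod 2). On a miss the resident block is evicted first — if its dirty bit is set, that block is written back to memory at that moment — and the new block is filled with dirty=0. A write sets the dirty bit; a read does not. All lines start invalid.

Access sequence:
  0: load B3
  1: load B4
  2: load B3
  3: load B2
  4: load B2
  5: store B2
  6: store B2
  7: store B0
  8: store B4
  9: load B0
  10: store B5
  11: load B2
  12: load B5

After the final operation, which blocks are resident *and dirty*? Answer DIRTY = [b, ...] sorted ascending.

DIRTY = [5]

  0 | R B3 → L1 miss [-]
  1 | R B4 → L0 miss [-]
  2 | R B3 → L1 hit [-]
  3 | R B2 → L0 miss [-]
  4 | R B2 → L0 hit [-]
  5 | W B2 → L0 hit [D]
  6 | W B2 → L0 hit [D]
  7 | W B0 → L0 miss wb→B2 [D]
  8 | W B4 → L0 miss wb→B0 [D]
  9 | R B0 → L0 miss wb→B4 [-]
  10 | W B5 → L1 miss [D]
  11 | R B2 → L0 miss [-]
  12 | R B5 → L1 hit [D]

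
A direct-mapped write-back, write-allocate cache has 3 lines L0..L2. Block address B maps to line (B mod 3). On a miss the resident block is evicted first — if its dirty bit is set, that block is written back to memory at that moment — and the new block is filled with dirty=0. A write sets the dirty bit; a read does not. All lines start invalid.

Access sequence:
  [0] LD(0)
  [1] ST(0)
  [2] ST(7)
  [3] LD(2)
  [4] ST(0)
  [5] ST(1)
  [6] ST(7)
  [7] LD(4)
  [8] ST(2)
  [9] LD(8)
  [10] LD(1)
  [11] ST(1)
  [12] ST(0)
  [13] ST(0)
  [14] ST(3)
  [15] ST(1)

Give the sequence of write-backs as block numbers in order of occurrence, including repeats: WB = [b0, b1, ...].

WB = [7, 1, 7, 2, 0]

0: R B0 → L0 miss [-]
1: W B0 → L0 hit [D]
2: W B7 → L1 miss [D]
3: R B2 → L2 miss [-]
4: W B0 → L0 hit [D]
5: W B1 → L1 miss wb→B7 [D]
6: W B7 → L1 miss wb→B1 [D]
7: R B4 → L1 miss wb→B7 [-]
8: W B2 → L2 hit [D]
9: R B8 → L2 miss wb→B2 [-]
10: R B1 → L1 miss [-]
11: W B1 → L1 hit [D]
12: W B0 → L0 hit [D]
13: W B0 → L0 hit [D]
14: W B3 → L0 miss wb→B0 [D]
15: W B1 → L1 hit [D]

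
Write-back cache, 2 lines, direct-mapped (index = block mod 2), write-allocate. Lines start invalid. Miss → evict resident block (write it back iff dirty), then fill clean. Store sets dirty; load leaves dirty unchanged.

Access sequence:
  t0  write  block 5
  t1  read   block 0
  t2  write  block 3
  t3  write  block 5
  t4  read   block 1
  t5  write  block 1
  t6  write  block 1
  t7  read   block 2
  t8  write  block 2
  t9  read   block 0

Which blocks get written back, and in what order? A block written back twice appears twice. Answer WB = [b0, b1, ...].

  0 | W B5 → L1 miss [D]
  1 | R B0 → L0 miss [-]
  2 | W B3 → L1 miss wb→B5 [D]
  3 | W B5 → L1 miss wb→B3 [D]
  4 | R B1 → L1 miss wb→B5 [-]
  5 | W B1 → L1 hit [D]
  6 | W B1 → L1 hit [D]
  7 | R B2 → L0 miss [-]
  8 | W B2 → L0 hit [D]
  9 | R B0 → L0 miss wb→B2 [-]

WB = [5, 3, 5, 2]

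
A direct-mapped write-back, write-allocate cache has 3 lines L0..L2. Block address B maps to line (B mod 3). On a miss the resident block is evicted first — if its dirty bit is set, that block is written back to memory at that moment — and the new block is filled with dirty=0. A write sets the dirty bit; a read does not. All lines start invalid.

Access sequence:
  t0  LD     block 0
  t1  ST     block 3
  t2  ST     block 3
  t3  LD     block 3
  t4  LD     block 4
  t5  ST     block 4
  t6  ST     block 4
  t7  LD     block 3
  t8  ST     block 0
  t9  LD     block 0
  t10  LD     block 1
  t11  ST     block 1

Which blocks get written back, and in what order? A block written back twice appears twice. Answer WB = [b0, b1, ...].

WB = [3, 4]

0: R B0 -> L0 miss  d=-]
1: W B3 -> L0 miss  d=D]
2: W B3 -> L0 hit  d=D]
3: R B3 -> L0 hit  d=D]
4: R B4 -> L1 miss  d=-]
5: W B4 -> L1 hit  d=D]
6: W B4 -> L1 hit  d=D]
7: R B3 -> L0 hit  d=D]
8: W B0 -> L0 miss wb->B3  d=D]
9: R B0 -> L0 hit  d=D]
10: R B1 -> L1 miss wb->B4  d=-]
11: W B1 -> L1 hit  d=D]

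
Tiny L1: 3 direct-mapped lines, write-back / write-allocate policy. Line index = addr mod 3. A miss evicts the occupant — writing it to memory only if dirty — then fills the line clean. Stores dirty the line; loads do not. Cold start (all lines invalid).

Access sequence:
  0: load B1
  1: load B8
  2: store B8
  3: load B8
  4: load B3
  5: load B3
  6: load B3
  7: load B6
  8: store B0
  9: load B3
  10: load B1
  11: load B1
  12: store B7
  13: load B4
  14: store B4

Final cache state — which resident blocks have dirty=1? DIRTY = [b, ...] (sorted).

DIRTY = [4, 8]

  0 | R B1 → L1 miss [-]
  1 | R B8 → L2 miss [-]
  2 | W B8 → L2 hit [D]
  3 | R B8 → L2 hit [D]
  4 | R B3 → L0 miss [-]
  5 | R B3 → L0 hit [-]
  6 | R B3 → L0 hit [-]
  7 | R B6 → L0 miss [-]
  8 | W B0 → L0 miss [D]
  9 | R B3 → L0 miss wb→B0 [-]
  10 | R B1 → L1 hit [-]
  11 | R B1 → L1 hit [-]
  12 | W B7 → L1 miss [D]
  13 | R B4 → L1 miss wb→B7 [-]
  14 | W B4 → L1 hit [D]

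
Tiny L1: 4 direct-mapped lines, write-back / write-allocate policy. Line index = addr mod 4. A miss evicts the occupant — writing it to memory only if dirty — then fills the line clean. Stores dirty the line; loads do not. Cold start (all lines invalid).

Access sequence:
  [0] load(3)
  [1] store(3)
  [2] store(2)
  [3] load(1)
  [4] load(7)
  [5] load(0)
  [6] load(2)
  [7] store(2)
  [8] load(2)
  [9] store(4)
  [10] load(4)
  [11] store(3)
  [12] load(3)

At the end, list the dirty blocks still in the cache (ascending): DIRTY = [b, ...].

DIRTY = [2, 3, 4]

0: R B3 -> L3 miss  d=-]
1: W B3 -> L3 hit  d=D]
2: W B2 -> L2 miss  d=D]
3: R B1 -> L1 miss  d=-]
4: R B7 -> L3 miss wb->B3  d=-]
5: R B0 -> L0 miss  d=-]
6: R B2 -> L2 hit  d=D]
7: W B2 -> L2 hit  d=D]
8: R B2 -> L2 hit  d=D]
9: W B4 -> L0 miss  d=D]
10: R B4 -> L0 hit  d=D]
11: W B3 -> L3 miss  d=D]
12: R B3 -> L3 hit  d=D]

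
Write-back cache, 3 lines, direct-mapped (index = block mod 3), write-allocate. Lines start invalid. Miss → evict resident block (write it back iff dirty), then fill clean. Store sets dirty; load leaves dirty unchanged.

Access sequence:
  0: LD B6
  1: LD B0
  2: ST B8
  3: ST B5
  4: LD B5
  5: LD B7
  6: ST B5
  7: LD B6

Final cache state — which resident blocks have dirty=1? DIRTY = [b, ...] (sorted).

0: R B6 -> L0 miss  d=-]
1: R B0 -> L0 miss  d=-]
2: W B8 -> L2 miss  d=D]
3: W B5 -> L2 miss wb->B8  d=D]
4: R B5 -> L2 hit  d=D]
5: R B7 -> L1 miss  d=-]
6: W B5 -> L2 hit  d=D]
7: R B6 -> L0 miss  d=-]

DIRTY = [5]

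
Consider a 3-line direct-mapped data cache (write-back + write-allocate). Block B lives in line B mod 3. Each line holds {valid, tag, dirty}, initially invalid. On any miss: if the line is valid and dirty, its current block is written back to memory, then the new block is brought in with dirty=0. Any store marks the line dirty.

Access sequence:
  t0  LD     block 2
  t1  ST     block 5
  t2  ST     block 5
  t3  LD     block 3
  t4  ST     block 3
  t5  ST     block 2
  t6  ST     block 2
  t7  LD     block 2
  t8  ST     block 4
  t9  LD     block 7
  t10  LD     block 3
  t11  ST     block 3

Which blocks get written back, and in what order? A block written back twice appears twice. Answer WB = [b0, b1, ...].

0: R B2 -> L2 miss  d=-]
1: W B5 -> L2 miss  d=D]
2: W B5 -> L2 hit  d=D]
3: R B3 -> L0 miss  d=-]
4: W B3 -> L0 hit  d=D]
5: W B2 -> L2 miss wb->B5  d=D]
6: W B2 -> L2 hit  d=D]
7: R B2 -> L2 hit  d=D]
8: W B4 -> L1 miss  d=D]
9: R B7 -> L1 miss wb->B4  d=-]
10: R B3 -> L0 hit  d=D]
11: W B3 -> L0 hit  d=D]

WB = [5, 4]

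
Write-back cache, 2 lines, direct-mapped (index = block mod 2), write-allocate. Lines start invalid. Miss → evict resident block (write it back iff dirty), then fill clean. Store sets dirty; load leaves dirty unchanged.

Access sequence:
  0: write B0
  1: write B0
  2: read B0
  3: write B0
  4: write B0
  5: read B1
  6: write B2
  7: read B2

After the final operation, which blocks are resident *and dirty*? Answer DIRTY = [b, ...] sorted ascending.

  0 | W B0 → L0 miss [D]
  1 | W B0 → L0 hit [D]
  2 | R B0 → L0 hit [D]
  3 | W B0 → L0 hit [D]
  4 | W B0 → L0 hit [D]
  5 | R B1 → L1 miss [-]
  6 | W B2 → L0 miss wb→B0 [D]
  7 | R B2 → L0 hit [D]

DIRTY = [2]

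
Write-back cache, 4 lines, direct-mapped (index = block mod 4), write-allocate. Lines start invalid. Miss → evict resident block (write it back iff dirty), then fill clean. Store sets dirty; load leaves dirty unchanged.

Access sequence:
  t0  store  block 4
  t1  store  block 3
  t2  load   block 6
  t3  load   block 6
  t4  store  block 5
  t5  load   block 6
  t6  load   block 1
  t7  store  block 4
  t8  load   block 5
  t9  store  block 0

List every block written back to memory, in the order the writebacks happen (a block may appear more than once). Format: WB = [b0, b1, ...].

0: W B4 → L0 miss [D]
1: W B3 → L3 miss [D]
2: R B6 → L2 miss [-]
3: R B6 → L2 hit [-]
4: W B5 → L1 miss [D]
5: R B6 → L2 hit [-]
6: R B1 → L1 miss wb→B5 [-]
7: W B4 → L0 hit [D]
8: R B5 → L1 miss [-]
9: W B0 → L0 miss wb→B4 [D]

WB = [5, 4]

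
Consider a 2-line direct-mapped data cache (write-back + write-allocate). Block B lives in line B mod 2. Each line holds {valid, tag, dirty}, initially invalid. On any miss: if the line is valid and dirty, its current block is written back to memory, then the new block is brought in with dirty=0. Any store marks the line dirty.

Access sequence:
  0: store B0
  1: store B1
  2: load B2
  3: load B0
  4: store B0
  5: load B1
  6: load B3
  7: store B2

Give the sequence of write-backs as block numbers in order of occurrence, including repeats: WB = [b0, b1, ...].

  0 | W B0 → L0 miss [D]
  1 | W B1 → L1 miss [D]
  2 | R B2 → L0 miss wb→B0 [-]
  3 | R B0 → L0 miss [-]
  4 | W B0 → L0 hit [D]
  5 | R B1 → L1 hit [D]
  6 | R B3 → L1 miss wb→B1 [-]
  7 | W B2 → L0 miss wb→B0 [D]

WB = [0, 1, 0]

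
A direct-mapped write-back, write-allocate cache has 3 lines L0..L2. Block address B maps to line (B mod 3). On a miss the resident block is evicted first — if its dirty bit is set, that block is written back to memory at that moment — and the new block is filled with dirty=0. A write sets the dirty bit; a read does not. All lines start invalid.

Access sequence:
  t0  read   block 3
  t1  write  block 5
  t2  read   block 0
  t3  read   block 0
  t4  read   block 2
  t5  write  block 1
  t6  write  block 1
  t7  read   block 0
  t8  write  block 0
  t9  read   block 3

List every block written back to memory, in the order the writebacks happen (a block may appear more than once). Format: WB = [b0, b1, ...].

0: R B3 -> L0 miss  d=-]
1: W B5 -> L2 miss  d=D]
2: R B0 -> L0 miss  d=-]
3: R B0 -> L0 hit  d=-]
4: R B2 -> L2 miss wb->B5  d=-]
5: W B1 -> L1 miss  d=D]
6: W B1 -> L1 hit  d=D]
7: R B0 -> L0 hit  d=-]
8: W B0 -> L0 hit  d=D]
9: R B3 -> L0 miss wb->B0  d=-]

WB = [5, 0]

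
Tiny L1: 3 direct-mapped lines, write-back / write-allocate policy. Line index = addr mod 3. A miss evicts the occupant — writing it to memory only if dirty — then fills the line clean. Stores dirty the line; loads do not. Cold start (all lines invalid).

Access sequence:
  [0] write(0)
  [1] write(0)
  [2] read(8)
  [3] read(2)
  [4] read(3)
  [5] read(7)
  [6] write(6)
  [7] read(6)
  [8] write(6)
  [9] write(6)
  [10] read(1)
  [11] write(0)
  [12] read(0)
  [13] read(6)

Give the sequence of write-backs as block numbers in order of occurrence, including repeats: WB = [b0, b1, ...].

WB = [0, 6, 0]

  0 | W B0 → L0 miss [D]
  1 | W B0 → L0 hit [D]
  2 | R B8 → L2 miss [-]
  3 | R B2 → L2 miss [-]
  4 | R B3 → L0 miss wb→B0 [-]
  5 | R B7 → L1 miss [-]
  6 | W B6 → L0 miss [D]
  7 | R B6 → L0 hit [D]
  8 | W B6 → L0 hit [D]
  9 | W B6 → L0 hit [D]
  10 | R B1 → L1 miss [-]
  11 | W B0 → L0 miss wb→B6 [D]
  12 | R B0 → L0 hit [D]
  13 | R B6 → L0 miss wb→B0 [-]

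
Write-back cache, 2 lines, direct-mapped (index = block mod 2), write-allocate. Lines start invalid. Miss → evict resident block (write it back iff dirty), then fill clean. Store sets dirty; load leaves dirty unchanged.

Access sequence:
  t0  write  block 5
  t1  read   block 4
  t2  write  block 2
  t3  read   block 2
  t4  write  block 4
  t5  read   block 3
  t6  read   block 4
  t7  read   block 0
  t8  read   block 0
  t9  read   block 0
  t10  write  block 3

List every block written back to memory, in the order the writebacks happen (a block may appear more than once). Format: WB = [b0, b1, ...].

WB = [2, 5, 4]

0: W B5 -> L1 miss  d=D]
1: R B4 -> L0 miss  d=-]
2: W B2 -> L0 miss  d=D]
3: R B2 -> L0 hit  d=D]
4: W B4 -> L0 miss wb->B2  d=D]
5: R B3 -> L1 miss wb->B5  d=-]
6: R B4 -> L0 hit  d=D]
7: R B0 -> L0 miss wb->B4  d=-]
8: R B0 -> L0 hit  d=-]
9: R B0 -> L0 hit  d=-]
10: W B3 -> L1 hit  d=D]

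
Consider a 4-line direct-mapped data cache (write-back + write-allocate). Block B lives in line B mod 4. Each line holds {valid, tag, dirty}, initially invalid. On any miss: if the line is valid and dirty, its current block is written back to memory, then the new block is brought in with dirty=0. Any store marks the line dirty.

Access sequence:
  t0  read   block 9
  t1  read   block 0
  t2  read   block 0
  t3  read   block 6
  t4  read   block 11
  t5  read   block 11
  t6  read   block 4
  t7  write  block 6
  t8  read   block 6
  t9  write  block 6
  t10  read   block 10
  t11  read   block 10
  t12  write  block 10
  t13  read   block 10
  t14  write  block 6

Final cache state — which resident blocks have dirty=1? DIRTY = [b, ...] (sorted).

0: R B9 -> L1 miss  d=-]
1: R B0 -> L0 miss  d=-]
2: R B0 -> L0 hit  d=-]
3: R B6 -> L2 miss  d=-]
4: R B11 -> L3 miss  d=-]
5: R B11 -> L3 hit  d=-]
6: R B4 -> L0 miss  d=-]
7: W B6 -> L2 hit  d=D]
8: R B6 -> L2 hit  d=D]
9: W B6 -> L2 hit  d=D]
10: R B10 -> L2 miss wb->B6  d=-]
11: R B10 -> L2 hit  d=-]
12: W B10 -> L2 hit  d=D]
13: R B10 -> L2 hit  d=D]
14: W B6 -> L2 miss wb->B10  d=D]

DIRTY = [6]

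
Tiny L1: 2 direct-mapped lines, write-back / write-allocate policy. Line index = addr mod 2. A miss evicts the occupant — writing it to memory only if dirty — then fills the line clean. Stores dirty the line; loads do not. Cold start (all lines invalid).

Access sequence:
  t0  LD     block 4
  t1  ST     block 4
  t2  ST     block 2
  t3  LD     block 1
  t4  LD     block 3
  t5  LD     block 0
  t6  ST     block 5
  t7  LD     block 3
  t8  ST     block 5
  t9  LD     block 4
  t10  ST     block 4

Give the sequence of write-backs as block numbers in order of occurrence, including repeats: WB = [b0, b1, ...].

0: R B4 -> L0 miss  d=-]
1: W B4 -> L0 hit  d=D]
2: W B2 -> L0 miss wb->B4  d=D]
3: R B1 -> L1 miss  d=-]
4: R B3 -> L1 miss  d=-]
5: R B0 -> L0 miss wb->B2  d=-]
6: W B5 -> L1 miss  d=D]
7: R B3 -> L1 miss wb->B5  d=-]
8: W B5 -> L1 miss  d=D]
9: R B4 -> L0 miss  d=-]
10: W B4 -> L0 hit  d=D]

WB = [4, 2, 5]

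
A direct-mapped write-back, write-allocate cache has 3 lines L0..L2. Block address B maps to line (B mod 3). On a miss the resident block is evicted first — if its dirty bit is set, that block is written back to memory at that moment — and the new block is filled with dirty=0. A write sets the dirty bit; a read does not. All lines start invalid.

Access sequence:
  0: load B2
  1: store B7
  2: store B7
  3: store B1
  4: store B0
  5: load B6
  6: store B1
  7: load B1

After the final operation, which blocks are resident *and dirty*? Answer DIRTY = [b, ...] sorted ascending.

0: R B2 -> L2 miss  d=-]
1: W B7 -> L1 miss  d=D]
2: W B7 -> L1 hit  d=D]
3: W B1 -> L1 miss wb->B7  d=D]
4: W B0 -> L0 miss  d=D]
5: R B6 -> L0 miss wb->B0  d=-]
6: W B1 -> L1 hit  d=D]
7: R B1 -> L1 hit  d=D]

DIRTY = [1]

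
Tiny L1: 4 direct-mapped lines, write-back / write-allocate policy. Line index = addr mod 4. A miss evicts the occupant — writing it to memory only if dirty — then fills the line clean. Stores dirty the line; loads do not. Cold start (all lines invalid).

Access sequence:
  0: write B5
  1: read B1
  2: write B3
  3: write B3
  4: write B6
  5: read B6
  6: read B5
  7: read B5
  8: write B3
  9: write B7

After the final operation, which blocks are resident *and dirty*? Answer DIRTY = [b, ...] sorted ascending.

0: W B5 -> L1 miss  d=D]
1: R B1 -> L1 miss wb->B5  d=-]
2: W B3 -> L3 miss  d=D]
3: W B3 -> L3 hit  d=D]
4: W B6 -> L2 miss  d=D]
5: R B6 -> L2 hit  d=D]
6: R B5 -> L1 miss  d=-]
7: R B5 -> L1 hit  d=-]
8: W B3 -> L3 hit  d=D]
9: W B7 -> L3 miss wb->B3  d=D]

DIRTY = [6, 7]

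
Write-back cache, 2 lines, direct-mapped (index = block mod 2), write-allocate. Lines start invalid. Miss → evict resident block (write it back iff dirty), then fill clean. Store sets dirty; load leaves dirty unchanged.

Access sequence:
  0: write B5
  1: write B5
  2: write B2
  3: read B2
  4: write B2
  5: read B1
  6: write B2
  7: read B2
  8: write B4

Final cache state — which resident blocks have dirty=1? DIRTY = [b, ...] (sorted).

DIRTY = [4]

0: W B5 -> L1 miss  d=D]
1: W B5 -> L1 hit  d=D]
2: W B2 -> L0 miss  d=D]
3: R B2 -> L0 hit  d=D]
4: W B2 -> L0 hit  d=D]
5: R B1 -> L1 miss wb->B5  d=-]
6: W B2 -> L0 hit  d=D]
7: R B2 -> L0 hit  d=D]
8: W B4 -> L0 miss wb->B2  d=D]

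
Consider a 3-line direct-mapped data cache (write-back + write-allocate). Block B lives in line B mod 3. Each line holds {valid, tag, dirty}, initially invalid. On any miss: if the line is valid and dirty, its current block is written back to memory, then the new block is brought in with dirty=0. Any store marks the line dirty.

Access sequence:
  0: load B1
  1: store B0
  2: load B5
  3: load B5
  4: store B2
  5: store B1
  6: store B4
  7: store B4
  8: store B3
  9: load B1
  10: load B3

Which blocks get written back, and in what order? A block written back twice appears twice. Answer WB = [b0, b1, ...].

0: R B1 -> L1 miss  d=-]
1: W B0 -> L0 miss  d=D]
2: R B5 -> L2 miss  d=-]
3: R B5 -> L2 hit  d=-]
4: W B2 -> L2 miss  d=D]
5: W B1 -> L1 hit  d=D]
6: W B4 -> L1 miss wb->B1  d=D]
7: W B4 -> L1 hit  d=D]
8: W B3 -> L0 miss wb->B0  d=D]
9: R B1 -> L1 miss wb->B4  d=-]
10: R B3 -> L0 hit  d=D]

WB = [1, 0, 4]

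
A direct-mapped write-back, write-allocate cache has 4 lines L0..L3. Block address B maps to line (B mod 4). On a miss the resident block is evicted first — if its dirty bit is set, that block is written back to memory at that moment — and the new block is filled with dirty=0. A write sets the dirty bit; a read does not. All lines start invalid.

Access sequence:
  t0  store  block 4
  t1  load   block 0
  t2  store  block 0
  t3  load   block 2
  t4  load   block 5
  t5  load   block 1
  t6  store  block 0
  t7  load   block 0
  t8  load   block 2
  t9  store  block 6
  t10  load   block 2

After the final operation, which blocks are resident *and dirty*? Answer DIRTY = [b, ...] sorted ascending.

0: W B4 -> L0 miss  d=D]
1: R B0 -> L0 miss wb->B4  d=-]
2: W B0 -> L0 hit  d=D]
3: R B2 -> L2 miss  d=-]
4: R B5 -> L1 miss  d=-]
5: R B1 -> L1 miss  d=-]
6: W B0 -> L0 hit  d=D]
7: R B0 -> L0 hit  d=D]
8: R B2 -> L2 hit  d=-]
9: W B6 -> L2 miss  d=D]
10: R B2 -> L2 miss wb->B6  d=-]

DIRTY = [0]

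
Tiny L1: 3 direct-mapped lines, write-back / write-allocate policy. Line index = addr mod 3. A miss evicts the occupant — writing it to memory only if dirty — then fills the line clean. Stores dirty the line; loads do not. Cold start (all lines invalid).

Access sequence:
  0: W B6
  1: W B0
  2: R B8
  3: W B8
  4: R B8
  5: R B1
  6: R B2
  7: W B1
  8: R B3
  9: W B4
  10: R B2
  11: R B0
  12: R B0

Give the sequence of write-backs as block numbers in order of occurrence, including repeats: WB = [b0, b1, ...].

  0 | W B6 → L0 miss [D]
  1 | W B0 → L0 miss wb→B6 [D]
  2 | R B8 → L2 miss [-]
  3 | W B8 → L2 hit [D]
  4 | R B8 → L2 hit [D]
  5 | R B1 → L1 miss [-]
  6 | R B2 → L2 miss wb→B8 [-]
  7 | W B1 → L1 hit [D]
  8 | R B3 → L0 miss wb→B0 [-]
  9 | W B4 → L1 miss wb→B1 [D]
  10 | R B2 → L2 hit [-]
  11 | R B0 → L0 miss [-]
  12 | R B0 → L0 hit [-]

WB = [6, 8, 0, 1]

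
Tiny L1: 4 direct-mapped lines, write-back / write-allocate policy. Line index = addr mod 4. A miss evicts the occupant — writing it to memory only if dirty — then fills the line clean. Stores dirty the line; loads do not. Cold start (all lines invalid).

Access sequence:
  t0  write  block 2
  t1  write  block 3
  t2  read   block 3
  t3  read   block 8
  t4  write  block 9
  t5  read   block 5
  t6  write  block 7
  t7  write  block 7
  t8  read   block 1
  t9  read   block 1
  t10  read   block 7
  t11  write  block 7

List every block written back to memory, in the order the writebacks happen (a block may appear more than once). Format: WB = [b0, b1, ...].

  0 | W B2 → L2 miss [D]
  1 | W B3 → L3 miss [D]
  2 | R B3 → L3 hit [D]
  3 | R B8 → L0 miss [-]
  4 | W B9 → L1 miss [D]
  5 | R B5 → L1 miss wb→B9 [-]
  6 | W B7 → L3 miss wb→B3 [D]
  7 | W B7 → L3 hit [D]
  8 | R B1 → L1 miss [-]
  9 | R B1 → L1 hit [-]
  10 | R B7 → L3 hit [D]
  11 | W B7 → L3 hit [D]

WB = [9, 3]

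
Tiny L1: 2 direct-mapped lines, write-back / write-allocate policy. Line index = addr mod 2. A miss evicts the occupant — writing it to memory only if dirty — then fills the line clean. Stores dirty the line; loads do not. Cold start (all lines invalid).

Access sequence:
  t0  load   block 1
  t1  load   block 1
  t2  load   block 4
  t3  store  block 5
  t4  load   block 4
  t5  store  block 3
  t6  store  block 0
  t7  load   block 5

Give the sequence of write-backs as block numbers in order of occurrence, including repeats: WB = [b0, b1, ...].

WB = [5, 3]

0: R B1 -> L1 miss  d=-]
1: R B1 -> L1 hit  d=-]
2: R B4 -> L0 miss  d=-]
3: W B5 -> L1 miss  d=D]
4: R B4 -> L0 hit  d=-]
5: W B3 -> L1 miss wb->B5  d=D]
6: W B0 -> L0 miss  d=D]
7: R B5 -> L1 miss wb->B3  d=-]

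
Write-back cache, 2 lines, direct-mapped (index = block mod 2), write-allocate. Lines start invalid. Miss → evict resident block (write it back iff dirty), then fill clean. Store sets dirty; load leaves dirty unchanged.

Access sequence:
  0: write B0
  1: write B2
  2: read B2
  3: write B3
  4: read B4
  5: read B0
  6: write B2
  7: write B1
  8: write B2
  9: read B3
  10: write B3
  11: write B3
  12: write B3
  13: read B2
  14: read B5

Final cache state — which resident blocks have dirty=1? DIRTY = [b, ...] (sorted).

DIRTY = [2]

  0 | W B0 → L0 miss [D]
  1 | W B2 → L0 miss wb→B0 [D]
  2 | R B2 → L0 hit [D]
  3 | W B3 → L1 miss [D]
  4 | R B4 → L0 miss wb→B2 [-]
  5 | R B0 → L0 miss [-]
  6 | W B2 → L0 miss [D]
  7 | W B1 → L1 miss wb→B3 [D]
  8 | W B2 → L0 hit [D]
  9 | R B3 → L1 miss wb→B1 [-]
  10 | W B3 → L1 hit [D]
  11 | W B3 → L1 hit [D]
  12 | W B3 → L1 hit [D]
  13 | R B2 → L0 hit [D]
  14 | R B5 → L1 miss wb→B3 [-]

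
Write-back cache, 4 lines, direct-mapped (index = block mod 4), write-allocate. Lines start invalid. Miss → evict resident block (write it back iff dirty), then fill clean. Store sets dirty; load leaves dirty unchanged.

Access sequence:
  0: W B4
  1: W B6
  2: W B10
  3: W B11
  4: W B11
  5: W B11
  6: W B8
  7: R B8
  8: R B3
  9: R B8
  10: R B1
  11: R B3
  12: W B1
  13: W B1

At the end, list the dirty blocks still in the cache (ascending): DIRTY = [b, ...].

  0 | W B4 → L0 miss [D]
  1 | W B6 → L2 miss [D]
  2 | W B10 → L2 miss wb→B6 [D]
  3 | W B11 → L3 miss [D]
  4 | W B11 → L3 hit [D]
  5 | W B11 → L3 hit [D]
  6 | W B8 → L0 miss wb→B4 [D]
  7 | R B8 → L0 hit [D]
  8 | R B3 → L3 miss wb→B11 [-]
  9 | R B8 → L0 hit [D]
  10 | R B1 → L1 miss [-]
  11 | R B3 → L3 hit [-]
  12 | W B1 → L1 hit [D]
  13 | W B1 → L1 hit [D]

DIRTY = [1, 8, 10]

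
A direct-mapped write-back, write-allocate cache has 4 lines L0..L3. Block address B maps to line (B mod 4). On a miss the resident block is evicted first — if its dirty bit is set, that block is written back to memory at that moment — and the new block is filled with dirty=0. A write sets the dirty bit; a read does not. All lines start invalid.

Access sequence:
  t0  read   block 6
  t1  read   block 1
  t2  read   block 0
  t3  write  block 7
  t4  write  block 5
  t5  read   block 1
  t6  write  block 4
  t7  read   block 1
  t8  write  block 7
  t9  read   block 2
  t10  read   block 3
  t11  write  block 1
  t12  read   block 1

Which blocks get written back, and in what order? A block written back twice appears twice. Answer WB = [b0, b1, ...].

WB = [5, 7]

0: R B6 → L2 miss [-]
1: R B1 → L1 miss [-]
2: R B0 → L0 miss [-]
3: W B7 → L3 miss [D]
4: W B5 → L1 miss [D]
5: R B1 → L1 miss wb→B5 [-]
6: W B4 → L0 miss [D]
7: R B1 → L1 hit [-]
8: W B7 → L3 hit [D]
9: R B2 → L2 miss [-]
10: R B3 → L3 miss wb→B7 [-]
11: W B1 → L1 hit [D]
12: R B1 → L1 hit [D]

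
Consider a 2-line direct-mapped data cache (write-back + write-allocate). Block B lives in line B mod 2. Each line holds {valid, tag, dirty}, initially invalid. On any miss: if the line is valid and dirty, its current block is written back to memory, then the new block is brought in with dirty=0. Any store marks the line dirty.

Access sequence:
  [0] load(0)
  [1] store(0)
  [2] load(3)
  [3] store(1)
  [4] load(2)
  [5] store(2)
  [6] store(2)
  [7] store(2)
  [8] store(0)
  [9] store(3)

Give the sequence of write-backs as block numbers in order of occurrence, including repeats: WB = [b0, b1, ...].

WB = [0, 2, 1]

0: R B0 → L0 miss [-]
1: W B0 → L0 hit [D]
2: R B3 → L1 miss [-]
3: W B1 → L1 miss [D]
4: R B2 → L0 miss wb→B0 [-]
5: W B2 → L0 hit [D]
6: W B2 → L0 hit [D]
7: W B2 → L0 hit [D]
8: W B0 → L0 miss wb→B2 [D]
9: W B3 → L1 miss wb→B1 [D]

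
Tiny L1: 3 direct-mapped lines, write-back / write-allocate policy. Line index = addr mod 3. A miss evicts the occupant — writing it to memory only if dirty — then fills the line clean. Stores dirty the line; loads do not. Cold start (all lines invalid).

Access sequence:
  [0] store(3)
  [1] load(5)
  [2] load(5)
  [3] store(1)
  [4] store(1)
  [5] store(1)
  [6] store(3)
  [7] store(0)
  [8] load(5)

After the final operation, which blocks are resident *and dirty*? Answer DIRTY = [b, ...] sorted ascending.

  0 | W B3 → L0 miss [D]
  1 | R B5 → L2 miss [-]
  2 | R B5 → L2 hit [-]
  3 | W B1 → L1 miss [D]
  4 | W B1 → L1 hit [D]
  5 | W B1 → L1 hit [D]
  6 | W B3 → L0 hit [D]
  7 | W B0 → L0 miss wb→B3 [D]
  8 | R B5 → L2 hit [-]

DIRTY = [0, 1]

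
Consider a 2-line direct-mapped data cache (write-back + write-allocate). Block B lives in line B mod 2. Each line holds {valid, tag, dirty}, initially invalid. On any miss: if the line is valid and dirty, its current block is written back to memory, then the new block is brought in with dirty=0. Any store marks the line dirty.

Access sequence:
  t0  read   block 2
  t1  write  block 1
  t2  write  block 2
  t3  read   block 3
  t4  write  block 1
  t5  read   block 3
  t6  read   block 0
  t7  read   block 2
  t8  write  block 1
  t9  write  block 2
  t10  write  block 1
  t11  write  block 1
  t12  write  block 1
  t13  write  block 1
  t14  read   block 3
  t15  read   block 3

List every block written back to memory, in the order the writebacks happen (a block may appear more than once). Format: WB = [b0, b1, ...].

0: R B2 → L0 miss [-]
1: W B1 → L1 miss [D]
2: W B2 → L0 hit [D]
3: R B3 → L1 miss wb→B1 [-]
4: W B1 → L1 miss [D]
5: R B3 → L1 miss wb→B1 [-]
6: R B0 → L0 miss wb→B2 [-]
7: R B2 → L0 miss [-]
8: W B1 → L1 miss [D]
9: W B2 → L0 hit [D]
10: W B1 → L1 hit [D]
11: W B1 → L1 hit [D]
12: W B1 → L1 hit [D]
13: W B1 → L1 hit [D]
14: R B3 → L1 miss wb→B1 [-]
15: R B3 → L1 hit [-]

WB = [1, 1, 2, 1]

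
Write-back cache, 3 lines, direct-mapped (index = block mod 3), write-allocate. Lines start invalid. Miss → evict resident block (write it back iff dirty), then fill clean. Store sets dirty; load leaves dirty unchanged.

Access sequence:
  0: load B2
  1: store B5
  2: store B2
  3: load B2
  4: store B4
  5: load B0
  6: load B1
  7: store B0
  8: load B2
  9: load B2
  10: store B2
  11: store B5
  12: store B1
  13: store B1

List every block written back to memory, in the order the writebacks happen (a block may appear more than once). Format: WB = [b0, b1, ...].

WB = [5, 4, 2]

  0 | R B2 → L2 miss [-]
  1 | W B5 → L2 miss [D]
  2 | W B2 → L2 miss wb→B5 [D]
  3 | R B2 → L2 hit [D]
  4 | W B4 → L1 miss [D]
  5 | R B0 → L0 miss [-]
  6 | R B1 → L1 miss wb→B4 [-]
  7 | W B0 → L0 hit [D]
  8 | R B2 → L2 hit [D]
  9 | R B2 → L2 hit [D]
  10 | W B2 → L2 hit [D]
  11 | W B5 → L2 miss wb→B2 [D]
  12 | W B1 → L1 hit [D]
  13 | W B1 → L1 hit [D]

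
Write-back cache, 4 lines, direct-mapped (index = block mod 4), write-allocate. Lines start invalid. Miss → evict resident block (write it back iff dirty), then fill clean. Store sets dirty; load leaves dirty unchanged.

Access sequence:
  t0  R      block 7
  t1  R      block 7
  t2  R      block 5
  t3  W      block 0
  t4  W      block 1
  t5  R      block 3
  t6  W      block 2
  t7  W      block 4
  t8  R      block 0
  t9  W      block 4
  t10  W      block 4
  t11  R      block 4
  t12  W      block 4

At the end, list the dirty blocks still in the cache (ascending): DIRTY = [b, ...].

DIRTY = [1, 2, 4]

0: R B7 → L3 miss [-]
1: R B7 → L3 hit [-]
2: R B5 → L1 miss [-]
3: W B0 → L0 miss [D]
4: W B1 → L1 miss [D]
5: R B3 → L3 miss [-]
6: W B2 → L2 miss [D]
7: W B4 → L0 miss wb→B0 [D]
8: R B0 → L0 miss wb→B4 [-]
9: W B4 → L0 miss [D]
10: W B4 → L0 hit [D]
11: R B4 → L0 hit [D]
12: W B4 → L0 hit [D]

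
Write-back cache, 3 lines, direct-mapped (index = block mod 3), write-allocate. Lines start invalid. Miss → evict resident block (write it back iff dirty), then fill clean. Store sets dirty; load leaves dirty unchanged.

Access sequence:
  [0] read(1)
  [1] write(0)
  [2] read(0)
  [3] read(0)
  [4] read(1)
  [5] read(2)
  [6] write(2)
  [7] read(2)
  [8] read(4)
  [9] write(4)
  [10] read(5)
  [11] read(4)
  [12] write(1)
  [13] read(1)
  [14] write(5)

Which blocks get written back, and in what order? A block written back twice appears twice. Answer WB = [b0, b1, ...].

WB = [2, 4]

0: R B1 -> L1 miss  d=-]
1: W B0 -> L0 miss  d=D]
2: R B0 -> L0 hit  d=D]
3: R B0 -> L0 hit  d=D]
4: R B1 -> L1 hit  d=-]
5: R B2 -> L2 miss  d=-]
6: W B2 -> L2 hit  d=D]
7: R B2 -> L2 hit  d=D]
8: R B4 -> L1 miss  d=-]
9: W B4 -> L1 hit  d=D]
10: R B5 -> L2 miss wb->B2  d=-]
11: R B4 -> L1 hit  d=D]
12: W B1 -> L1 miss wb->B4  d=D]
13: R B1 -> L1 hit  d=D]
14: W B5 -> L2 hit  d=D]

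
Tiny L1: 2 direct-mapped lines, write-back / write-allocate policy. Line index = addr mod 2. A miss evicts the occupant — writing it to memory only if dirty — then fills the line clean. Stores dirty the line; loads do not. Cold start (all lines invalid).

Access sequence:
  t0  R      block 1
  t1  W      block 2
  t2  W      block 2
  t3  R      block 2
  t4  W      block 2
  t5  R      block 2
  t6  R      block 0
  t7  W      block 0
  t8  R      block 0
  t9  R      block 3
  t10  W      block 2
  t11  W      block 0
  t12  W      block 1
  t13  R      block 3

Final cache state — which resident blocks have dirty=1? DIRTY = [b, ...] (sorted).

  0 | R B1 → L1 miss [-]
  1 | W B2 → L0 miss [D]
  2 | W B2 → L0 hit [D]
  3 | R B2 → L0 hit [D]
  4 | W B2 → L0 hit [D]
  5 | R B2 → L0 hit [D]
  6 | R B0 → L0 miss wb→B2 [-]
  7 | W B0 → L0 hit [D]
  8 | R B0 → L0 hit [D]
  9 | R B3 → L1 miss [-]
  10 | W B2 → L0 miss wb→B0 [D]
  11 | W B0 → L0 miss wb→B2 [D]
  12 | W B1 → L1 miss [D]
  13 | R B3 → L1 miss wb→B1 [-]

DIRTY = [0]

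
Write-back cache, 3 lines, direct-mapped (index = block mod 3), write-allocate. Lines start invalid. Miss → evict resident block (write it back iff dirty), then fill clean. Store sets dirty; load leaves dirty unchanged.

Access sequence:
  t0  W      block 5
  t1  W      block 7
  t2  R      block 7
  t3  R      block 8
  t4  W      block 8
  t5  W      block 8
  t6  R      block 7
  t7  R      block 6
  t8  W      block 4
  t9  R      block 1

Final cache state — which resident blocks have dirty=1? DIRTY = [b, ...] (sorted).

0: W B5 -> L2 miss  d=D]
1: W B7 -> L1 miss  d=D]
2: R B7 -> L1 hit  d=D]
3: R B8 -> L2 miss wb->B5  d=-]
4: W B8 -> L2 hit  d=D]
5: W B8 -> L2 hit  d=D]
6: R B7 -> L1 hit  d=D]
7: R B6 -> L0 miss  d=-]
8: W B4 -> L1 miss wb->B7  d=D]
9: R B1 -> L1 miss wb->B4  d=-]

DIRTY = [8]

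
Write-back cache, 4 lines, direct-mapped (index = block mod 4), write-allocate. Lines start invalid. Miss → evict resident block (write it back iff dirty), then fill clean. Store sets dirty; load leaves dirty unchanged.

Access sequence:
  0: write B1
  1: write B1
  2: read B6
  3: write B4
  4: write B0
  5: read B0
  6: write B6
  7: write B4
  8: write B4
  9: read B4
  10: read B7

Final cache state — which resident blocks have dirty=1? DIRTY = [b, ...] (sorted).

  0 | W B1 → L1 miss [D]
  1 | W B1 → L1 hit [D]
  2 | R B6 → L2 miss [-]
  3 | W B4 → L0 miss [D]
  4 | W B0 → L0 miss wb→B4 [D]
  5 | R B0 → L0 hit [D]
  6 | W B6 → L2 hit [D]
  7 | W B4 → L0 miss wb→B0 [D]
  8 | W B4 → L0 hit [D]
  9 | R B4 → L0 hit [D]
  10 | R B7 → L3 miss [-]

DIRTY = [1, 4, 6]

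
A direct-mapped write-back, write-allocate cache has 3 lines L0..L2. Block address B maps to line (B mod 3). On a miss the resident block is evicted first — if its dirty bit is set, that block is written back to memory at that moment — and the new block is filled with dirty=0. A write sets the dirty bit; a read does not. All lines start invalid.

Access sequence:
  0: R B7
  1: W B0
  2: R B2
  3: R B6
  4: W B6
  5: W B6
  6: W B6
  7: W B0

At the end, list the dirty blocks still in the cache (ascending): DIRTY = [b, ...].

0: R B7 -> L1 miss  d=-]
1: W B0 -> L0 miss  d=D]
2: R B2 -> L2 miss  d=-]
3: R B6 -> L0 miss wb->B0  d=-]
4: W B6 -> L0 hit  d=D]
5: W B6 -> L0 hit  d=D]
6: W B6 -> L0 hit  d=D]
7: W B0 -> L0 miss wb->B6  d=D]

DIRTY = [0]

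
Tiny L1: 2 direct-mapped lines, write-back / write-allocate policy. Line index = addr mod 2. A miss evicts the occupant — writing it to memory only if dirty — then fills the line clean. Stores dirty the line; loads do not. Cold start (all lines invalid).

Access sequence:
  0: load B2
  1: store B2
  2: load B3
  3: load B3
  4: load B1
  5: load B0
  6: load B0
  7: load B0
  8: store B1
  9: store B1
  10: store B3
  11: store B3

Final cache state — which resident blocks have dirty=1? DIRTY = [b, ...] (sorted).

DIRTY = [3]

  0 | R B2 → L0 miss [-]
  1 | W B2 → L0 hit [D]
  2 | R B3 → L1 miss [-]
  3 | R B3 → L1 hit [-]
  4 | R B1 → L1 miss [-]
  5 | R B0 → L0 miss wb→B2 [-]
  6 | R B0 → L0 hit [-]
  7 | R B0 → L0 hit [-]
  8 | W B1 → L1 hit [D]
  9 | W B1 → L1 hit [D]
  10 | W B3 → L1 miss wb→B1 [D]
  11 | W B3 → L1 hit [D]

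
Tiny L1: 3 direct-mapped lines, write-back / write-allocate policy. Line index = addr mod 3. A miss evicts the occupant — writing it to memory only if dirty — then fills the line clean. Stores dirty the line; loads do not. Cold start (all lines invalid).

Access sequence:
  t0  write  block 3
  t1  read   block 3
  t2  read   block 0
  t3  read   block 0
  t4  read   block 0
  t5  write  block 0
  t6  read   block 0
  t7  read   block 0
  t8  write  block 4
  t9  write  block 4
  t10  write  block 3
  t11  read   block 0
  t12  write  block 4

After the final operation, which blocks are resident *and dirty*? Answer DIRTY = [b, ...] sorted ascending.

DIRTY = [4]

0: W B3 -> L0 miss  d=D]
1: R B3 -> L0 hit  d=D]
2: R B0 -> L0 miss wb->B3  d=-]
3: R B0 -> L0 hit  d=-]
4: R B0 -> L0 hit  d=-]
5: W B0 -> L0 hit  d=D]
6: R B0 -> L0 hit  d=D]
7: R B0 -> L0 hit  d=D]
8: W B4 -> L1 miss  d=D]
9: W B4 -> L1 hit  d=D]
10: W B3 -> L0 miss wb->B0  d=D]
11: R B0 -> L0 miss wb->B3  d=-]
12: W B4 -> L1 hit  d=D]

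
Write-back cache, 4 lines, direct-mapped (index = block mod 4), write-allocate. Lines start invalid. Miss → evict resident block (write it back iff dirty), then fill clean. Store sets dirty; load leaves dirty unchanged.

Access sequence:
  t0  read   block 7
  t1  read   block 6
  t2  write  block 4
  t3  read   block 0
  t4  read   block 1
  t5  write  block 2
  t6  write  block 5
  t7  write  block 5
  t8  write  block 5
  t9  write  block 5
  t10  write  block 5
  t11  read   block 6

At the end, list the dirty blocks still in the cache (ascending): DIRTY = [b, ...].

DIRTY = [5]

0: R B7 -> L3 miss  d=-]
1: R B6 -> L2 miss  d=-]
2: W B4 -> L0 miss  d=D]
3: R B0 -> L0 miss wb->B4  d=-]
4: R B1 -> L1 miss  d=-]
5: W B2 -> L2 miss  d=D]
6: W B5 -> L1 miss  d=D]
7: W B5 -> L1 hit  d=D]
8: W B5 -> L1 hit  d=D]
9: W B5 -> L1 hit  d=D]
10: W B5 -> L1 hit  d=D]
11: R B6 -> L2 miss wb->B2  d=-]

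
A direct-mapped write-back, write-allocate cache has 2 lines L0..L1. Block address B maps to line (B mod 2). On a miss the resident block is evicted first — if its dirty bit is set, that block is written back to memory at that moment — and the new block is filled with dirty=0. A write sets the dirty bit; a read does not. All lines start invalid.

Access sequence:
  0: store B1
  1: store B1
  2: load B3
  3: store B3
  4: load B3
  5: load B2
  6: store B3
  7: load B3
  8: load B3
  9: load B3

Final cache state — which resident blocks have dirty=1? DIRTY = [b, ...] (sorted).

0: W B1 → L1 miss [D]
1: W B1 → L1 hit [D]
2: R B3 → L1 miss wb→B1 [-]
3: W B3 → L1 hit [D]
4: R B3 → L1 hit [D]
5: R B2 → L0 miss [-]
6: W B3 → L1 hit [D]
7: R B3 → L1 hit [D]
8: R B3 → L1 hit [D]
9: R B3 → L1 hit [D]

DIRTY = [3]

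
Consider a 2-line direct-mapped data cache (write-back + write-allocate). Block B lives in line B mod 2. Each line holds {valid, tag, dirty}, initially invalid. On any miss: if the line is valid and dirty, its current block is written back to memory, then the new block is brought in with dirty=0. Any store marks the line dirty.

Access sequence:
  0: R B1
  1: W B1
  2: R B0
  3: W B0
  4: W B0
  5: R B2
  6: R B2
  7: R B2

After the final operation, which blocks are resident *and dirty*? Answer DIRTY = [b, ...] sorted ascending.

DIRTY = [1]

  0 | R B1 → L1 miss [-]
  1 | W B1 → L1 hit [D]
  2 | R B0 → L0 miss [-]
  3 | W B0 → L0 hit [D]
  4 | W B0 → L0 hit [D]
  5 | R B2 → L0 miss wb→B0 [-]
  6 | R B2 → L0 hit [-]
  7 | R B2 → L0 hit [-]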